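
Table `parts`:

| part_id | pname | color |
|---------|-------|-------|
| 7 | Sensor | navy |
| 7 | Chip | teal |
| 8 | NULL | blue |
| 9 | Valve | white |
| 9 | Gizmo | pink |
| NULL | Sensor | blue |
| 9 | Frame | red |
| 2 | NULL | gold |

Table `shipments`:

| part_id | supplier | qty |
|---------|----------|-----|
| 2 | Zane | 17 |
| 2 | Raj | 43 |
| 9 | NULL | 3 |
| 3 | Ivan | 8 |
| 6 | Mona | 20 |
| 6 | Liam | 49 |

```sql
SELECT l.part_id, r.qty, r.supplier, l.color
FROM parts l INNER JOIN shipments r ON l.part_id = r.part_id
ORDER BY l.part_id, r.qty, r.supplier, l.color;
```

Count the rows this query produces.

INNER JOIN keeps only pairs where the ON condition holds.
Matching on l.part_id = r.part_id. A NULL in a compared column never satisfies the condition.
- part_id=7: no matching r row, dropped.
- part_id=7: no matching r row, dropped.
- part_id=8: no matching r row, dropped.
- part_id=9: 1 matching r row(s), so 1 row(s) emitted.
- part_id=9: 1 matching r row(s), so 1 row(s) emitted.
- part_id=NULL: no matching r row, dropped.
- part_id=9: 1 matching r row(s), so 1 row(s) emitted.
- part_id=2: 2 matching r row(s), so 2 row(s) emitted.
Total: 5 rows.

5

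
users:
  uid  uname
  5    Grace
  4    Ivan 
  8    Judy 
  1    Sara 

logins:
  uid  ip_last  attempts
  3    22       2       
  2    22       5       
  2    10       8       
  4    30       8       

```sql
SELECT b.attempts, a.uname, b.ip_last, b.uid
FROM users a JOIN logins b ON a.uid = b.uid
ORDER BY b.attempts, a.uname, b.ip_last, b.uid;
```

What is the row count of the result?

INNER JOIN keeps only pairs where the ON condition holds.
Matching on a.uid = b.uid.
- a[0] uid=5 → no match; dropped.
- a[1] uid=4 → 1 match(es) in b → 1 row(s).
- a[2] uid=8 → no match; dropped.
- a[3] uid=1 → no match; dropped.
Total: 1 rows.

1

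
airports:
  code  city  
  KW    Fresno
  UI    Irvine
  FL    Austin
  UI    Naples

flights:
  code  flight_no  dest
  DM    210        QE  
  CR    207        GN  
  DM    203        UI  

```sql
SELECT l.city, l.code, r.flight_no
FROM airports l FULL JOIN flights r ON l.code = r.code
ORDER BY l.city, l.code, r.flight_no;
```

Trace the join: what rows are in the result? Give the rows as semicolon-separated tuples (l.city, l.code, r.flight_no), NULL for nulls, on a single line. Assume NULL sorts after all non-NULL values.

(Austin, FL, NULL); (Fresno, KW, NULL); (Irvine, UI, NULL); (Naples, UI, NULL); (NULL, NULL, 203); (NULL, NULL, 207); (NULL, NULL, 210)

FULL OUTER JOIN keeps every row from both sides; unmatched rows get NULL for the other side's columns.
Matching on l.code = r.code.
- l[0] code=KW → no match; kept with NULLs on the r side.
- l[1] code=UI → no match; kept with NULLs on the r side.
- l[2] code=FL → no match; kept with NULLs on the r side.
- l[3] code=UI → no match; kept with NULLs on the r side.
- plus 3 unmatched r row(s), each kept with NULL l columns.
After projecting and ordering:
l.city | l.code | r.flight_no
Austin | FL | NULL
Fresno | KW | NULL
Irvine | UI | NULL
Naples | UI | NULL
NULL | NULL | 203
NULL | NULL | 207
NULL | NULL | 210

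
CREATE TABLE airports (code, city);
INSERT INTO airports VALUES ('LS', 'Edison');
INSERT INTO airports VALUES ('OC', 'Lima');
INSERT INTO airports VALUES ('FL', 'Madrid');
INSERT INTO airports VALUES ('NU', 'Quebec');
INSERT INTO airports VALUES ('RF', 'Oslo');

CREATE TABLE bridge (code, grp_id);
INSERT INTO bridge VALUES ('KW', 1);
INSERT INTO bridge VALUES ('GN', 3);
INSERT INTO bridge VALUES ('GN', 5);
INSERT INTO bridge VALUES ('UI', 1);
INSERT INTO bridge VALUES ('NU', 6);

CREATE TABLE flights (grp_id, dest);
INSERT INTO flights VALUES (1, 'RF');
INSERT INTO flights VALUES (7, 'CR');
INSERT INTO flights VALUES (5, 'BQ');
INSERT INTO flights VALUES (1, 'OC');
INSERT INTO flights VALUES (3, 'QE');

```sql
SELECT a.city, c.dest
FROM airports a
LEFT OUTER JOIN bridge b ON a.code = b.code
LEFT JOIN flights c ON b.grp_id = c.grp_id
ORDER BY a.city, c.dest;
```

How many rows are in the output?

5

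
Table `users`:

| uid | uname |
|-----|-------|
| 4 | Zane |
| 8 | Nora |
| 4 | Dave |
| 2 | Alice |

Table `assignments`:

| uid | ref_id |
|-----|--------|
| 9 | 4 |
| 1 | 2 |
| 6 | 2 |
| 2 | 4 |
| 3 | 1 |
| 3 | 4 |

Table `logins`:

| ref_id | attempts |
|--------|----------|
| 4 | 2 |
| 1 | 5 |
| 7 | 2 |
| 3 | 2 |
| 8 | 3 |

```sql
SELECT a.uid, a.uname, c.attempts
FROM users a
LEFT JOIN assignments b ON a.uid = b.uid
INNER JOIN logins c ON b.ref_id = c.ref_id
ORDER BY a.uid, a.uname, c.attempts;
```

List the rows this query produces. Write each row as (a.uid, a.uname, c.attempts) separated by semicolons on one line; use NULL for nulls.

Step 1 — a LEFT JOIN b on uid → 4 row(s).
Then INNER JOIN `logins c` on ref_id: keep only rows whose b.ref_id appears in c.

(2, Alice, 2)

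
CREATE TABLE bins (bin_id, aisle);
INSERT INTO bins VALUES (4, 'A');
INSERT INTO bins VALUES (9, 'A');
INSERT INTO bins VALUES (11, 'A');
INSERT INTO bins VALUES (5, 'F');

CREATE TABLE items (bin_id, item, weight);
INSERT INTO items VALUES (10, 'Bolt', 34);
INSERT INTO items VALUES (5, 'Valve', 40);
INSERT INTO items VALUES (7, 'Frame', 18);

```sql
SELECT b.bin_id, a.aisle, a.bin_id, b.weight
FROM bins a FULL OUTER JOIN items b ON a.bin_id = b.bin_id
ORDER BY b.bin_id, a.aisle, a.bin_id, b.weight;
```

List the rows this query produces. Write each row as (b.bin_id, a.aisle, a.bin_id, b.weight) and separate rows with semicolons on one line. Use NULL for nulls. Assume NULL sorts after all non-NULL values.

(5, F, 5, 40); (7, NULL, NULL, 18); (10, NULL, NULL, 34); (NULL, A, 4, NULL); (NULL, A, 9, NULL); (NULL, A, 11, NULL)

FULL OUTER JOIN keeps every row from both sides; unmatched rows get NULL for the other side's columns.
Matching on a.bin_id = b.bin_id.
Matched pairs: 1; unmatched a rows kept: 3; unmatched b rows kept: 2.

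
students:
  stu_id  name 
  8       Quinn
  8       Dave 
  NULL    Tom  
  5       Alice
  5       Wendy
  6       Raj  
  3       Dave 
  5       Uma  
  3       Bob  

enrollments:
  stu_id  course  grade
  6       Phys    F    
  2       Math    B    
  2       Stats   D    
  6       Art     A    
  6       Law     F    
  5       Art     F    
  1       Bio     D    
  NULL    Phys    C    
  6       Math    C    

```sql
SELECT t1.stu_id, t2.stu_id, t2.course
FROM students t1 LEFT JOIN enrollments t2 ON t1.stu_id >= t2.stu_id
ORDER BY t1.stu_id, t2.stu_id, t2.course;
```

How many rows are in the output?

LEFT JOIN keeps every row from `students`; unmatched rows get NULL for `enrollments`'s columns.
Matching on t1.stu_id >= t2.stu_id. A NULL in a compared column never satisfies the condition.
- t1 row (stu_id=8): matches 8 t2 row(s) → 8 output row(s).
- t1 row (stu_id=8): matches 8 t2 row(s) → 8 output row(s).
- t1 row (stu_id=NULL): no match → kept, t2 columns NULL.
- t1 row (stu_id=5): matches 4 t2 row(s) → 4 output row(s).
- t1 row (stu_id=5): matches 4 t2 row(s) → 4 output row(s).
- t1 row (stu_id=6): matches 8 t2 row(s) → 8 output row(s).
- t1 row (stu_id=3): matches 3 t2 row(s) → 3 output row(s).
- t1 row (stu_id=5): matches 4 t2 row(s) → 4 output row(s).
- t1 row (stu_id=3): matches 3 t2 row(s) → 3 output row(s).
Total: 42 matched + 1 padded = 43 rows.

43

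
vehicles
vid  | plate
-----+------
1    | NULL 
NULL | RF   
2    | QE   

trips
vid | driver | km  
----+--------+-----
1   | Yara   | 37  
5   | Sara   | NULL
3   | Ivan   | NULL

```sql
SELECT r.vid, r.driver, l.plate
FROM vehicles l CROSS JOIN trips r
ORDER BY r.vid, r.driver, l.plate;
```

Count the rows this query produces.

CROSS JOIN pairs every row of `vehicles` with every row of `trips`: 3 × 3 = 9 rows.

9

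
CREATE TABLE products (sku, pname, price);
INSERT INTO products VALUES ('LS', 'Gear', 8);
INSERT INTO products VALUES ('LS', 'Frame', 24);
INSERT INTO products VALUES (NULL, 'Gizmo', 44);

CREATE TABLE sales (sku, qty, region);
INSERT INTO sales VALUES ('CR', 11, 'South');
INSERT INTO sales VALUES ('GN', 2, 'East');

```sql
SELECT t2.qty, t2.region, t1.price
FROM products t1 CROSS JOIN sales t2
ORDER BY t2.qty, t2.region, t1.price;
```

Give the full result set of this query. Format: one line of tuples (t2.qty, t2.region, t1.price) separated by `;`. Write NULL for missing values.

(2, East, 8); (2, East, 24); (2, East, 44); (11, South, 8); (11, South, 24); (11, South, 44)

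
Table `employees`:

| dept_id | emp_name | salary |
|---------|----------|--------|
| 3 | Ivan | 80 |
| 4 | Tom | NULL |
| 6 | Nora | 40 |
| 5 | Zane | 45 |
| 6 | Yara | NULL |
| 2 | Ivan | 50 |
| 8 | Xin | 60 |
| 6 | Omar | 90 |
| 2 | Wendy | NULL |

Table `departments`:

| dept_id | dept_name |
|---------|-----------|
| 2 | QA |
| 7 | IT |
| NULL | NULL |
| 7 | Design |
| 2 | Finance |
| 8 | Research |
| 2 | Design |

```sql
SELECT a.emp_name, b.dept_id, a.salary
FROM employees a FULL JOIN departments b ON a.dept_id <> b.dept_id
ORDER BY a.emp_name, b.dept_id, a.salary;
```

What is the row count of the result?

48

FULL OUTER JOIN keeps every row from both sides; unmatched rows get NULL for the other side's columns.
Matching on a.dept_id <> b.dept_id. A NULL in a compared column never satisfies the condition.
- a[0] dept_id=3 → 6 match(es) in b → 6 row(s).
- a[1] dept_id=4 → 6 match(es) in b → 6 row(s).
- a[2] dept_id=6 → 6 match(es) in b → 6 row(s).
- a[3] dept_id=5 → 6 match(es) in b → 6 row(s).
- a[4] dept_id=6 → 6 match(es) in b → 6 row(s).
- a[5] dept_id=2 → 3 match(es) in b → 3 row(s).
- a[6] dept_id=8 → 5 match(es) in b → 5 row(s).
- a[7] dept_id=6 → 6 match(es) in b → 6 row(s).
- a[8] dept_id=2 → 3 match(es) in b → 3 row(s).
- 1 b row(s) had no a match → kept, a columns NULL.
Total: 47 matched + 1 padded = 48 rows.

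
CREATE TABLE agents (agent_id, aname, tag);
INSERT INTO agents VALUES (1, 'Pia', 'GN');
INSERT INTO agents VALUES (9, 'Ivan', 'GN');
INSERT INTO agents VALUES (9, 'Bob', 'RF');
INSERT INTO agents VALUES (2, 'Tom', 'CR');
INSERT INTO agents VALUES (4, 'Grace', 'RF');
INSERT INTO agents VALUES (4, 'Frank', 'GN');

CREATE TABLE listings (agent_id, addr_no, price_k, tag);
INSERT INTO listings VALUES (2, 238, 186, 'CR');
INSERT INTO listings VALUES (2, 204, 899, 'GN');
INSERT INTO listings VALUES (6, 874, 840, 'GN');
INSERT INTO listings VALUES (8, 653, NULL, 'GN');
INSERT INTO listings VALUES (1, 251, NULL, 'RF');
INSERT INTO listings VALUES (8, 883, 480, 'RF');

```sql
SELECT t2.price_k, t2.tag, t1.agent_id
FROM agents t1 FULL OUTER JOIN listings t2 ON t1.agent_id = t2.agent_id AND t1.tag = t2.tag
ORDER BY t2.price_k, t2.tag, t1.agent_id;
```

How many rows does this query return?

11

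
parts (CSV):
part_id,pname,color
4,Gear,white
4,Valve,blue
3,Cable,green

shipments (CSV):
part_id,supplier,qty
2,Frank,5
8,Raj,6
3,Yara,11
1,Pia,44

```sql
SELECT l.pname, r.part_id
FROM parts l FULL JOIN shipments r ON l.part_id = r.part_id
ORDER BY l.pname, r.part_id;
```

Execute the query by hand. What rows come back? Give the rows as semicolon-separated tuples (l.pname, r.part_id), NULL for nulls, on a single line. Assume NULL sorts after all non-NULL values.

(Cable, 3); (Gear, NULL); (Valve, NULL); (NULL, 1); (NULL, 2); (NULL, 8)

FULL OUTER JOIN keeps every row from both sides; unmatched rows get NULL for the other side's columns.
Matching on l.part_id = r.part_id.
- l[0] part_id=4 → no match; kept with NULLs on the r side.
- l[1] part_id=4 → no match; kept with NULLs on the r side.
- l[2] part_id=3 → 1 match(es) in r → 1 row(s).
- 3 row(s) from r found no l partner → padded with NULL.
After projecting and ordering:
l.pname | r.part_id
Cable | 3
Gear | NULL
Valve | NULL
NULL | 1
NULL | 2
NULL | 8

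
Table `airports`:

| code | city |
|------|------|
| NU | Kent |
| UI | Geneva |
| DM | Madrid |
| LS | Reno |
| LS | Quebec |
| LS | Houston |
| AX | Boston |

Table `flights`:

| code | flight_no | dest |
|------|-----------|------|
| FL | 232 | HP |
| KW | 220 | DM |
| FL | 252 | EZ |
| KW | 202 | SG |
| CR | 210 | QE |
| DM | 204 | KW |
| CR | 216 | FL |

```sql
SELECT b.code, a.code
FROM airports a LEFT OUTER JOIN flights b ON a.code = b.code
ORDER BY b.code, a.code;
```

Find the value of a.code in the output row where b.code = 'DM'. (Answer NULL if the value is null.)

DM

LEFT JOIN keeps every row from `airports`; unmatched rows get NULL for `flights`'s columns.
Matching on a.code = b.code.
Matched pairs: 1; unmatched a rows kept: 6.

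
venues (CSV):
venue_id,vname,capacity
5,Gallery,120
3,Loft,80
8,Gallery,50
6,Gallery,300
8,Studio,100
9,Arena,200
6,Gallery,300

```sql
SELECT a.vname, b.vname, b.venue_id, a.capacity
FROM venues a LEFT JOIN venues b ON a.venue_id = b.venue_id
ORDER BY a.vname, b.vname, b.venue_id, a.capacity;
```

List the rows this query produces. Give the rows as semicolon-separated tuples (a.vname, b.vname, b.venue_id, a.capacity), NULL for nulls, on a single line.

(Arena, Arena, 9, 200); (Gallery, Gallery, 5, 120); (Gallery, Gallery, 6, 300); (Gallery, Gallery, 6, 300); (Gallery, Gallery, 6, 300); (Gallery, Gallery, 6, 300); (Gallery, Gallery, 8, 50); (Gallery, Studio, 8, 50); (Loft, Loft, 3, 80); (Studio, Gallery, 8, 100); (Studio, Studio, 8, 100)

LEFT JOIN keeps every row from `venues a`; unmatched rows get NULL for `venues b`'s columns.
Matching on a.venue_id = b.venue_id.
- a row (venue_id=5): matches 1 b row(s) → 1 output row(s).
- a row (venue_id=3): matches 1 b row(s) → 1 output row(s).
- a row (venue_id=8): matches 2 b row(s) → 2 output row(s).
- a row (venue_id=6): matches 2 b row(s) → 2 output row(s).
- a row (venue_id=8): matches 2 b row(s) → 2 output row(s).
- a row (venue_id=9): matches 1 b row(s) → 1 output row(s).
- a row (venue_id=6): matches 2 b row(s) → 2 output row(s).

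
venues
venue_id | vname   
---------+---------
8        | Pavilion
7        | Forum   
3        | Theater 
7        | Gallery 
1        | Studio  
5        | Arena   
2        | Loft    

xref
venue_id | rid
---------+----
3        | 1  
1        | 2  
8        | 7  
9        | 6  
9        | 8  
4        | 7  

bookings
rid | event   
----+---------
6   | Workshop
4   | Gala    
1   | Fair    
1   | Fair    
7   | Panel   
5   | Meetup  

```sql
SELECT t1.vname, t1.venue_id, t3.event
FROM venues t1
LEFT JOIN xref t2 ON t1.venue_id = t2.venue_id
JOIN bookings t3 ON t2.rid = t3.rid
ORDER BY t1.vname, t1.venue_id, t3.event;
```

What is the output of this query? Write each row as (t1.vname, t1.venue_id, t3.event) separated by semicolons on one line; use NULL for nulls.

(Pavilion, 8, Panel); (Theater, 3, Fair); (Theater, 3, Fair)

Step 1 — t1 LEFT JOIN t2 on venue_id → 7 row(s).
Then INNER JOIN `bookings t3` on rid: keep only rows whose t2.rid appears in t3.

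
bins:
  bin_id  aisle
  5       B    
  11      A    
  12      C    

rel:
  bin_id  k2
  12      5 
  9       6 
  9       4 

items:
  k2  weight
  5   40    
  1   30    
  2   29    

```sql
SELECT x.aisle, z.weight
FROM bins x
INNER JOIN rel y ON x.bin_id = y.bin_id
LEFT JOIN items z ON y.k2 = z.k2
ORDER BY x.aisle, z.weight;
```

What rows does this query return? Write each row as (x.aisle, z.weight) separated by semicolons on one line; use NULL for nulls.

Evaluate left to right. First `bins x INNER JOIN rel y` on bin_id: 1 row(s).
Then LEFT JOIN `items z` on k2: each of those 1 rows is kept; rows whose y.k2 has no match in z get NULL for z's columns.

(C, 40)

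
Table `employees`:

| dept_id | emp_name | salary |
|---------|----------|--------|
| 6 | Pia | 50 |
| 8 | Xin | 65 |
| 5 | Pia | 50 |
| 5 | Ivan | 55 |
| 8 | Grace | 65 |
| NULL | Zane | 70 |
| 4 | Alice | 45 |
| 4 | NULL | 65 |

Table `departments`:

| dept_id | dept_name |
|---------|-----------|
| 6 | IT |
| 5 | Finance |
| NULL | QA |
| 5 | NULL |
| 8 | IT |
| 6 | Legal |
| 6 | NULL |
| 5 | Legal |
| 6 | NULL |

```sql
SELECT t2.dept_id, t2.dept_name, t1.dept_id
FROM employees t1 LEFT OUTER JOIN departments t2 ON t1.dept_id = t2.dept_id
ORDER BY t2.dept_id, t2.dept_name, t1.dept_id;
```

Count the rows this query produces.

15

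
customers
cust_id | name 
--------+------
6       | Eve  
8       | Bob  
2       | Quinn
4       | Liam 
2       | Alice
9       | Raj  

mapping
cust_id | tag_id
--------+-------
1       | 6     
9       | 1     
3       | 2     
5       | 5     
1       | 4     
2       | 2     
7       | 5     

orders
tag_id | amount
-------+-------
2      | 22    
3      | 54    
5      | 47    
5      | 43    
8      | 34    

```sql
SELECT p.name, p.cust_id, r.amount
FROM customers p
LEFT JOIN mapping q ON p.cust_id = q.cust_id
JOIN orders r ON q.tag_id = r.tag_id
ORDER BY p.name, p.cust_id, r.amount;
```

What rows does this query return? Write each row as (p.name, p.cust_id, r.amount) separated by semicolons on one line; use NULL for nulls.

Joins associate left-to-right: customers LEFT JOIN mapping on cust_id gives 6 intermediate row(s).
Then INNER JOIN `orders r` on tag_id: keep only rows whose q.tag_id appears in r.

(Alice, 2, 22); (Quinn, 2, 22)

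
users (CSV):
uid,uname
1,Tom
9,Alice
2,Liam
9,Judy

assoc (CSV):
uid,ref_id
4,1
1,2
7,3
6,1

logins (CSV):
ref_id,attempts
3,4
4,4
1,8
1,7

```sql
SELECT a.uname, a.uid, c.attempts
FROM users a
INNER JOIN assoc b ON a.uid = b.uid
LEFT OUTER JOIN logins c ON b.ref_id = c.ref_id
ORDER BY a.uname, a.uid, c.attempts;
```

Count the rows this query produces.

1

Step 1 — a INNER JOIN b on uid → 1 row(s).
Then LEFT JOIN `logins c` on ref_id: each of those 1 rows is kept; rows whose b.ref_id has no match in c get NULL for c's columns.
Result: 1 row(s).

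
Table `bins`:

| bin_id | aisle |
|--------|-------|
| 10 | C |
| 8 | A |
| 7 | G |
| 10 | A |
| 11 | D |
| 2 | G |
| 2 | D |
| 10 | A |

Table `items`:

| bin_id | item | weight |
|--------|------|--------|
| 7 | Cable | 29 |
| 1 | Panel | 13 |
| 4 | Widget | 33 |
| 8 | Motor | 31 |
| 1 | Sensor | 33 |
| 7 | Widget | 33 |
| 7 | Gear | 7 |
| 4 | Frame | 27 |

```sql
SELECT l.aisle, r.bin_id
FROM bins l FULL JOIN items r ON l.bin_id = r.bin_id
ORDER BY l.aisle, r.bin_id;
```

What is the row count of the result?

FULL OUTER JOIN keeps every row from both sides; unmatched rows get NULL for the other side's columns.
Matching on l.bin_id = r.bin_id.
Matched pairs: 4; unmatched l rows kept: 6; unmatched r rows kept: 4.
Total: 4 matched + 10 padded = 14 rows.

14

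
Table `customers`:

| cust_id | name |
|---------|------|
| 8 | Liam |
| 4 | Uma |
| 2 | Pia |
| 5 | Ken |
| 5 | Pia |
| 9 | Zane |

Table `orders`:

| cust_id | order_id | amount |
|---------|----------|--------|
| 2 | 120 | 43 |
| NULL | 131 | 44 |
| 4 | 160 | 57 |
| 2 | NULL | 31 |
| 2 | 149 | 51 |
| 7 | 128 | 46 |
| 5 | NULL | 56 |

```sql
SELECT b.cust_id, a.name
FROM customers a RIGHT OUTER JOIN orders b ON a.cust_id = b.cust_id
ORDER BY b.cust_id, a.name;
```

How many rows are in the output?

8

RIGHT JOIN keeps every row from `orders`; unmatched rows get NULL for `customers`'s columns.
Matching on a.cust_id = b.cust_id. A NULL in a compared column never satisfies the condition.
Matched pairs: 6; unmatched b rows kept: 2.
Total: 6 matched + 2 padded = 8 rows.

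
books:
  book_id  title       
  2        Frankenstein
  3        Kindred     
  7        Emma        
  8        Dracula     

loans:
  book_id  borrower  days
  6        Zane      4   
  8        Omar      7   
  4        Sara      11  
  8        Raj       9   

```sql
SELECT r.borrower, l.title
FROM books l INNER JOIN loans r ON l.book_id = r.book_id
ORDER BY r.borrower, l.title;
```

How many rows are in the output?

INNER JOIN keeps only pairs where the ON condition holds.
Matching on l.book_id = r.book_id.
- l (book_id=2) has no partner → excluded.
- l (book_id=3) has no partner → excluded.
- l (book_id=7) has no partner → excluded.
- l (book_id=8) pairs with 2 row(s) of r.
Total: 2 rows.

2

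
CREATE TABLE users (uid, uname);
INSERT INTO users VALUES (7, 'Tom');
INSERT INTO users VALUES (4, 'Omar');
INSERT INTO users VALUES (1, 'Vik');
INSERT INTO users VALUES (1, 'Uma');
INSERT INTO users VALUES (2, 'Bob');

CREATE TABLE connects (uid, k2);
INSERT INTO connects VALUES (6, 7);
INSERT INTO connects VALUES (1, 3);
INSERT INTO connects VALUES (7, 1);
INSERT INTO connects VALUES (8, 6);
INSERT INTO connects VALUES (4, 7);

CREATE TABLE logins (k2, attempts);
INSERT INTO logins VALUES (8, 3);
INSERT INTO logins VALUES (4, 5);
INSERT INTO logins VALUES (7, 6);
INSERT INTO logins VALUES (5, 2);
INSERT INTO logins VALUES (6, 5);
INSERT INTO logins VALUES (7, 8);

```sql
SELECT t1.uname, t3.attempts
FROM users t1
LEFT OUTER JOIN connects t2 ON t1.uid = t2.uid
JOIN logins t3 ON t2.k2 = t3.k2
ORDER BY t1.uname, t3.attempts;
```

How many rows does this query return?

2

Joins associate left-to-right: users LEFT JOIN connects on uid gives 5 intermediate row(s).
Then INNER JOIN `logins t3` on k2: keep only rows whose t2.k2 appears in t3.
Result: 2 row(s).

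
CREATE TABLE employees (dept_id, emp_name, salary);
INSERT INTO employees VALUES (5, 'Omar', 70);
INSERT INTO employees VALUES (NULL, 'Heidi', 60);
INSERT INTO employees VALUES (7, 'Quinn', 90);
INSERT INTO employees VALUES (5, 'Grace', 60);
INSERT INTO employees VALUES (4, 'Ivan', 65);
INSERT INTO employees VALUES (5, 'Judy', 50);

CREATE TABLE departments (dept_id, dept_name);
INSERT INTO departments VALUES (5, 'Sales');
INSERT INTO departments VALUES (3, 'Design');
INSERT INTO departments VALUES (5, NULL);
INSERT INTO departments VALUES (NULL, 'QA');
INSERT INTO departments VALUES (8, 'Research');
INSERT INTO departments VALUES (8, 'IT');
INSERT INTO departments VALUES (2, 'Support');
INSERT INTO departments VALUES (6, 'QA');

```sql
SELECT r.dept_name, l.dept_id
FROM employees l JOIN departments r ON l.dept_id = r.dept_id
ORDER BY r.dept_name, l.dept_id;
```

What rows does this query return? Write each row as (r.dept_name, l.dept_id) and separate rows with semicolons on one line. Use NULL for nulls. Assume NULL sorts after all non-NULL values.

(Sales, 5); (Sales, 5); (Sales, 5); (NULL, 5); (NULL, 5); (NULL, 5)

INNER JOIN keeps only pairs where the ON condition holds.
Matching on l.dept_id = r.dept_id. A NULL in a compared column never satisfies the condition.
- l row (dept_id=5): matches 2 r row(s) → 2 output row(s).
- l row (dept_id=NULL): no match → dropped.
- l row (dept_id=7): no match → dropped.
- l row (dept_id=5): matches 2 r row(s) → 2 output row(s).
- l row (dept_id=4): no match → dropped.
- l row (dept_id=5): matches 2 r row(s) → 2 output row(s).
After projecting and ordering:
r.dept_name | l.dept_id
Sales | 5
Sales | 5
Sales | 5
NULL | 5
NULL | 5
NULL | 5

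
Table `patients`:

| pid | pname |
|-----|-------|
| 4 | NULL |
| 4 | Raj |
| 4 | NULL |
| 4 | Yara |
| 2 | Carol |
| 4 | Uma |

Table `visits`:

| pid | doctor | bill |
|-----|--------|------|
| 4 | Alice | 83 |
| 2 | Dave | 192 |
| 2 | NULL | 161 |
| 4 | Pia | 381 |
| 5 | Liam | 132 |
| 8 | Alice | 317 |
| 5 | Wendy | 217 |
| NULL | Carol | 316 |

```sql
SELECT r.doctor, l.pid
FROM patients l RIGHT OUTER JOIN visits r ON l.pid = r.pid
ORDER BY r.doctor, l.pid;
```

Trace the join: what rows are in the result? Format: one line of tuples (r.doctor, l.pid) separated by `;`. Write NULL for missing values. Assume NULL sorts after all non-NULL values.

RIGHT JOIN keeps every row from `visits`; unmatched rows get NULL for `patients`'s columns.
Matching on l.pid = r.pid. A NULL in a compared column never satisfies the condition.
Matched pairs: 12; unmatched r rows kept: 4.

(Alice, 4); (Alice, 4); (Alice, 4); (Alice, 4); (Alice, 4); (Alice, NULL); (Carol, NULL); (Dave, 2); (Liam, NULL); (Pia, 4); (Pia, 4); (Pia, 4); (Pia, 4); (Pia, 4); (Wendy, NULL); (NULL, 2)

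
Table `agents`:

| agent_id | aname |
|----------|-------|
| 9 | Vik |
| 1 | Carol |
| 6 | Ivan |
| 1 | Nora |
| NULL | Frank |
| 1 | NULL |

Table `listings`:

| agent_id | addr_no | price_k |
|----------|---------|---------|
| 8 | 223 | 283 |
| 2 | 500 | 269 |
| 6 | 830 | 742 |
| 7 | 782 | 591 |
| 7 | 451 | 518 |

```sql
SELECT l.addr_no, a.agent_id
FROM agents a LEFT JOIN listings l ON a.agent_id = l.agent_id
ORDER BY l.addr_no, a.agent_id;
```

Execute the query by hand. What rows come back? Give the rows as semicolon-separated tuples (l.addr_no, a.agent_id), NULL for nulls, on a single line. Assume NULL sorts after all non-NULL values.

(830, 6); (NULL, 1); (NULL, 1); (NULL, 1); (NULL, 9); (NULL, NULL)

LEFT JOIN keeps every row from `agents`; unmatched rows get NULL for `listings`'s columns.
Matching on a.agent_id = l.agent_id. A NULL in a compared column never satisfies the condition.
- a[0] agent_id=9 → no match; kept with NULLs on the l side.
- a[1] agent_id=1 → no match; kept with NULLs on the l side.
- a[2] agent_id=6 → 1 match(es) in l → 1 row(s).
- a[3] agent_id=1 → no match; kept with NULLs on the l side.
- a[4] agent_id=NULL → no match; kept with NULLs on the l side.
- a[5] agent_id=1 → no match; kept with NULLs on the l side.
After projecting and ordering:
l.addr_no | a.agent_id
830 | 6
NULL | 1
NULL | 1
NULL | 1
NULL | 9
NULL | NULL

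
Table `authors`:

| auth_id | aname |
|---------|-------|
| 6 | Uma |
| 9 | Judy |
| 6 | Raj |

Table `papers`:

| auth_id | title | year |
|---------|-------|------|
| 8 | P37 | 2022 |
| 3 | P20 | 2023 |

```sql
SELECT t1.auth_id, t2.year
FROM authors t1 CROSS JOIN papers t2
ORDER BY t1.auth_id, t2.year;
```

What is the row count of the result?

6

CROSS JOIN pairs every row of `authors` with every row of `papers`: 3 × 2 = 6 rows.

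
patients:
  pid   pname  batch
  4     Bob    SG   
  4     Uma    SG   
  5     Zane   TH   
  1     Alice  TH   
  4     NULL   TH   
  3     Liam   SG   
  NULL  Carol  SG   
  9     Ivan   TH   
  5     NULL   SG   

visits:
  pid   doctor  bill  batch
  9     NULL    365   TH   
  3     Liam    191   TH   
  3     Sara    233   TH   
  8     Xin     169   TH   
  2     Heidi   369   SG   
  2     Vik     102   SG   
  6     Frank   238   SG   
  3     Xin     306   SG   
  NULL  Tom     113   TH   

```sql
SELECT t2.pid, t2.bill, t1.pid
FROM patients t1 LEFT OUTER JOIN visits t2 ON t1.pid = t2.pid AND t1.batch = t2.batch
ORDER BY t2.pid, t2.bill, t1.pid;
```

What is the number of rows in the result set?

9

LEFT JOIN keeps every row from `patients`; unmatched rows get NULL for `visits`'s columns.
Matching on t1.pid = t2.pid AND t1.batch = t2.batch. A NULL in a compared column never satisfies the condition.
Matched pairs: 2; unmatched t1 rows kept: 7.
Total: 2 matched + 7 padded = 9 rows.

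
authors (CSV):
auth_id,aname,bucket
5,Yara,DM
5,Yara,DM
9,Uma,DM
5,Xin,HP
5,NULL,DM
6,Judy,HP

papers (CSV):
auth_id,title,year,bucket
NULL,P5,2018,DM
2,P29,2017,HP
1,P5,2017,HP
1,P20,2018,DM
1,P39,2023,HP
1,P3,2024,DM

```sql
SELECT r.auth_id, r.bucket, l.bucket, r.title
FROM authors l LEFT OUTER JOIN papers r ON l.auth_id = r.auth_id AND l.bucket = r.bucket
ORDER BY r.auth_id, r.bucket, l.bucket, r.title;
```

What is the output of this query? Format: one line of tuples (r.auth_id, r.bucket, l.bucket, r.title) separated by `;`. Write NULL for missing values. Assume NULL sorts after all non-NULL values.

(NULL, NULL, DM, NULL); (NULL, NULL, DM, NULL); (NULL, NULL, DM, NULL); (NULL, NULL, DM, NULL); (NULL, NULL, HP, NULL); (NULL, NULL, HP, NULL)

LEFT JOIN keeps every row from `authors`; unmatched rows get NULL for `papers`'s columns.
Matching on l.auth_id = r.auth_id AND l.bucket = r.bucket. A NULL in a compared column never satisfies the condition.
Matched pairs: 0; unmatched l rows kept: 6.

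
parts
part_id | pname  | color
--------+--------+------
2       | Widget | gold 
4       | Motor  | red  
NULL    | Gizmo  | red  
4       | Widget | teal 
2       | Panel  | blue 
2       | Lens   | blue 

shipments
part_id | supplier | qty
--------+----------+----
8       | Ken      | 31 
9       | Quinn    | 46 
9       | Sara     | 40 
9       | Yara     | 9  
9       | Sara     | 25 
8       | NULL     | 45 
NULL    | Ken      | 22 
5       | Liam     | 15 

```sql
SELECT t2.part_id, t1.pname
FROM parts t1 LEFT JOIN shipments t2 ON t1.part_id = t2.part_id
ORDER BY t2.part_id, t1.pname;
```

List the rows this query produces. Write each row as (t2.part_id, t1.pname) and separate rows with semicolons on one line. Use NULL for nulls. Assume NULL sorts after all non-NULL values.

(NULL, Gizmo); (NULL, Lens); (NULL, Motor); (NULL, Panel); (NULL, Widget); (NULL, Widget)

LEFT JOIN keeps every row from `parts`; unmatched rows get NULL for `shipments`'s columns.
Matching on t1.part_id = t2.part_id. A NULL in a compared column never satisfies the condition.
- t1 (part_id=2) has no partner → padded with NULL.
- t1 (part_id=4) has no partner → padded with NULL.
- t1 (part_id=NULL) has no partner → padded with NULL.
- t1 (part_id=4) has no partner → padded with NULL.
- t1 (part_id=2) has no partner → padded with NULL.
- t1 (part_id=2) has no partner → padded with NULL.
After projecting and ordering:
t2.part_id | t1.pname
NULL | Gizmo
NULL | Lens
NULL | Motor
NULL | Panel
NULL | Widget
NULL | Widget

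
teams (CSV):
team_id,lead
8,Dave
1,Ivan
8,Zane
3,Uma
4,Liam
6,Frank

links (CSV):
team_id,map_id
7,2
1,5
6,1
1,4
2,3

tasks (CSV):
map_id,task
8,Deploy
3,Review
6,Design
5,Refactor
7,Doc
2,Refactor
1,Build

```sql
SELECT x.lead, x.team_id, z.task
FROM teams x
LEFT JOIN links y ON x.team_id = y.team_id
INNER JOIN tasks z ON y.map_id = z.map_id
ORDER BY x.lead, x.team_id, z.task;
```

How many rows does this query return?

2

Step 1 — x LEFT JOIN y on team_id → 7 row(s).
Then INNER JOIN `tasks z` on map_id: keep only rows whose y.map_id appears in z.
Result: 2 row(s).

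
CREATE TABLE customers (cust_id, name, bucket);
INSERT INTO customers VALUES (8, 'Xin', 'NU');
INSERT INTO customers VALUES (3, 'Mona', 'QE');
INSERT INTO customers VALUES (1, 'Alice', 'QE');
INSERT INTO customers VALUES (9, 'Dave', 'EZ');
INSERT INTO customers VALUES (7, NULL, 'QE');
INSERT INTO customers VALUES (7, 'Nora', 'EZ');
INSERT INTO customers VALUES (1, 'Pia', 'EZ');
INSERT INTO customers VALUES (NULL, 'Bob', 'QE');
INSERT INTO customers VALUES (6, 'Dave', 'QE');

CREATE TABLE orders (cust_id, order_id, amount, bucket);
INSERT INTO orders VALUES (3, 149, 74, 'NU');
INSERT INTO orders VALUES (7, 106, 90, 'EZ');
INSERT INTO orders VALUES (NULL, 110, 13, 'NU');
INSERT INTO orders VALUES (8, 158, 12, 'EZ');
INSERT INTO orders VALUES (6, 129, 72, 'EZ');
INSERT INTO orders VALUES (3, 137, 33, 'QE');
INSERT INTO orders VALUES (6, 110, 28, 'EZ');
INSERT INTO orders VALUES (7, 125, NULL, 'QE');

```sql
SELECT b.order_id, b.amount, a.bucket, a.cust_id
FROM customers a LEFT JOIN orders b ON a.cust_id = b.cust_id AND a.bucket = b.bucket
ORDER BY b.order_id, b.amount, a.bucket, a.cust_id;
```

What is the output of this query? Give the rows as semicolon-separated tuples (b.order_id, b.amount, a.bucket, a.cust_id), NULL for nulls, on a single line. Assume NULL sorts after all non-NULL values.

(106, 90, EZ, 7); (125, NULL, QE, 7); (137, 33, QE, 3); (NULL, NULL, EZ, 1); (NULL, NULL, EZ, 9); (NULL, NULL, NU, 8); (NULL, NULL, QE, 1); (NULL, NULL, QE, 6); (NULL, NULL, QE, NULL)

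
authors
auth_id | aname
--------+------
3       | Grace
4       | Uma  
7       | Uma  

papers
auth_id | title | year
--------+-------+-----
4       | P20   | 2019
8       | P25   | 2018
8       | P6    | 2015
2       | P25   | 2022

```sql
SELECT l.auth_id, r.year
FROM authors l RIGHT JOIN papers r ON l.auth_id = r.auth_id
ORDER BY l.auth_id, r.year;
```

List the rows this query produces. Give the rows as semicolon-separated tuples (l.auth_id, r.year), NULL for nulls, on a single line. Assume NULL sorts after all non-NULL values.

RIGHT JOIN keeps every row from `papers`; unmatched rows get NULL for `authors`'s columns.
Matching on l.auth_id = r.auth_id.
- l row (auth_id=3): no match.
- l row (auth_id=4): matches 1 r row(s) → 1 output row(s).
- l row (auth_id=7): no match.
- plus 3 unmatched r row(s), each kept with NULL l columns.
After projecting and ordering:
l.auth_id | r.year
4 | 2019
NULL | 2015
NULL | 2018
NULL | 2022

(4, 2019); (NULL, 2015); (NULL, 2018); (NULL, 2022)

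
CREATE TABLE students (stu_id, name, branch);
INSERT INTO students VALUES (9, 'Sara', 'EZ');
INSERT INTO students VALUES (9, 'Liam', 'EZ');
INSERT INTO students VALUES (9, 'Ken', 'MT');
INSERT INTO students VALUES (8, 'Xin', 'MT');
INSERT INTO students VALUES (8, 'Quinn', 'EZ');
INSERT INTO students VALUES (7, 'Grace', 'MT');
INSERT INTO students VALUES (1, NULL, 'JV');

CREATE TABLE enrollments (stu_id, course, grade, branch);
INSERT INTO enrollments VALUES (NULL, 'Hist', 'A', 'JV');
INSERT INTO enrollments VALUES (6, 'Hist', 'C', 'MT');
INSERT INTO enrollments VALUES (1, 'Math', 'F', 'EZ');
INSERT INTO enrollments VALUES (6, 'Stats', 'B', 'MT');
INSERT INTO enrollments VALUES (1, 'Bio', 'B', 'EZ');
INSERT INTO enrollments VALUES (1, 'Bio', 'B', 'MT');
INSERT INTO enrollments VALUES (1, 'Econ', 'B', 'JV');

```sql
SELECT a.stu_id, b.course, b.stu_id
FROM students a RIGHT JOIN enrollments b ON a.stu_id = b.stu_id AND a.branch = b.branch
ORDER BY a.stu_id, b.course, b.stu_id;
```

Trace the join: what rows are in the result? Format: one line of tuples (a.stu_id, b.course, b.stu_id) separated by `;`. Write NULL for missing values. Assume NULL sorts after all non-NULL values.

RIGHT JOIN keeps every row from `enrollments`; unmatched rows get NULL for `students`'s columns.
Matching on a.stu_id = b.stu_id AND a.branch = b.branch. A NULL in a compared column never satisfies the condition.
- a[0] stu_id=9, branch=EZ → no match.
- a[1] stu_id=9, branch=EZ → no match.
- a[2] stu_id=9, branch=MT → no match.
- a[3] stu_id=8, branch=MT → no match.
- a[4] stu_id=8, branch=EZ → no match.
- a[5] stu_id=7, branch=MT → no match.
- a[6] stu_id=1, branch=JV → 1 match(es) in b → 1 row(s).
- 6 row(s) from b found no a partner → padded with NULL.
After projecting and ordering:
a.stu_id | b.course | b.stu_id
1 | Econ | 1
NULL | Bio | 1
NULL | Bio | 1
NULL | Hist | 6
NULL | Hist | NULL
NULL | Math | 1
NULL | Stats | 6

(1, Econ, 1); (NULL, Bio, 1); (NULL, Bio, 1); (NULL, Hist, 6); (NULL, Hist, NULL); (NULL, Math, 1); (NULL, Stats, 6)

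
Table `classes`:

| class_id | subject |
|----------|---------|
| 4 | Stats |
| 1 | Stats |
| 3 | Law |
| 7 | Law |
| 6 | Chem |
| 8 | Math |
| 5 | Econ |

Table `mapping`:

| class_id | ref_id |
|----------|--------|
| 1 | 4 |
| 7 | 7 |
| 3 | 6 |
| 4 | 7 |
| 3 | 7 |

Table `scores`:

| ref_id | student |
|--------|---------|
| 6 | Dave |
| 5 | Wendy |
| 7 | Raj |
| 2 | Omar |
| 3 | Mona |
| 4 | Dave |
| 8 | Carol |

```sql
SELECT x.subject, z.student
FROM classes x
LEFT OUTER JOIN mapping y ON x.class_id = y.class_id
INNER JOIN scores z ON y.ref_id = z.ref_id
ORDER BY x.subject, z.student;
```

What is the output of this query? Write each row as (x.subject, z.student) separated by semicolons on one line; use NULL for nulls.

(Law, Dave); (Law, Raj); (Law, Raj); (Stats, Dave); (Stats, Raj)

Evaluate left to right. First `classes x LEFT JOIN mapping y` on class_id: 8 row(s).
Then INNER JOIN `scores z` on ref_id: keep only rows whose y.ref_id appears in z.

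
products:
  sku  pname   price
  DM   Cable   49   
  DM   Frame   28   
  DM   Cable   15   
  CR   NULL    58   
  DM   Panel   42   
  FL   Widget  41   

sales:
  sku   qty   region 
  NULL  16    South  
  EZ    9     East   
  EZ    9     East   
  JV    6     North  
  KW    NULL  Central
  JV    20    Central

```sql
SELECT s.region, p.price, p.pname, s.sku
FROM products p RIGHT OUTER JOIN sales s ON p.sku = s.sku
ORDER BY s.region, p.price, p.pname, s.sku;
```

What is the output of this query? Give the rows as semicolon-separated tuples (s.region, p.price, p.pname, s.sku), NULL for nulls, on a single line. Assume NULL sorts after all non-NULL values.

(Central, NULL, NULL, JV); (Central, NULL, NULL, KW); (East, NULL, NULL, EZ); (East, NULL, NULL, EZ); (North, NULL, NULL, JV); (South, NULL, NULL, NULL)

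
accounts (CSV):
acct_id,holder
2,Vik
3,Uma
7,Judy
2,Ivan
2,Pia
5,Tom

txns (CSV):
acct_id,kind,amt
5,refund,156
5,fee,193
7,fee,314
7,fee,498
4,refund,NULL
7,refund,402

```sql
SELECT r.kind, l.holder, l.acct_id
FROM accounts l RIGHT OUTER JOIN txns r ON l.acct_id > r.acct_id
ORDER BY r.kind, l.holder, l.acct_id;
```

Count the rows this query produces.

7

RIGHT JOIN keeps every row from `txns`; unmatched rows get NULL for `accounts`'s columns.
Matching on l.acct_id > r.acct_id.
- acct_id=2: no matching r row.
- acct_id=3: no matching r row.
- acct_id=7: 3 matching r row(s), so 3 row(s) emitted.
- acct_id=2: no matching r row.
- acct_id=2: no matching r row.
- acct_id=5: 1 matching r row(s), so 1 row(s) emitted.
- plus 3 unmatched r row(s), each kept with NULL l columns.
Total: 4 matched + 3 padded = 7 rows.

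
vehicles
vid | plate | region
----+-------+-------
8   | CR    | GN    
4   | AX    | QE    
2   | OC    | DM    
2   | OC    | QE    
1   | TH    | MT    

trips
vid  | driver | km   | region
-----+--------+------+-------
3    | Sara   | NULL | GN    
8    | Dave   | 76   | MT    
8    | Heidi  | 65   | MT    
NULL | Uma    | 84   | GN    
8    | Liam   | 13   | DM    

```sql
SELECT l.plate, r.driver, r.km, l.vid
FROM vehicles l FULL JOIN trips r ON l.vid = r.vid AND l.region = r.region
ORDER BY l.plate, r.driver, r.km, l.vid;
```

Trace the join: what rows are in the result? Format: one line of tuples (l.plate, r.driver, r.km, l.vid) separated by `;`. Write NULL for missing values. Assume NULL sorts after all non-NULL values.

FULL OUTER JOIN keeps every row from both sides; unmatched rows get NULL for the other side's columns.
Matching on l.vid = r.vid AND l.region = r.region. A NULL in a compared column never satisfies the condition.
- vid=8, region=GN: no r row matches, row kept with r columns NULL.
- vid=4, region=QE: no r row matches, row kept with r columns NULL.
- vid=2, region=DM: no r row matches, row kept with r columns NULL.
- vid=2, region=QE: no r row matches, row kept with r columns NULL.
- vid=1, region=MT: no r row matches, row kept with r columns NULL.
- 5 row(s) from r found no l partner → padded with NULL.
After projecting and ordering:
l.plate | r.driver | r.km | l.vid
AX | NULL | NULL | 4
CR | NULL | NULL | 8
OC | NULL | NULL | 2
OC | NULL | NULL | 2
TH | NULL | NULL | 1
NULL | Dave | 76 | NULL
NULL | Heidi | 65 | NULL
NULL | Liam | 13 | NULL
NULL | Sara | NULL | NULL
NULL | Uma | 84 | NULL

(AX, NULL, NULL, 4); (CR, NULL, NULL, 8); (OC, NULL, NULL, 2); (OC, NULL, NULL, 2); (TH, NULL, NULL, 1); (NULL, Dave, 76, NULL); (NULL, Heidi, 65, NULL); (NULL, Liam, 13, NULL); (NULL, Sara, NULL, NULL); (NULL, Uma, 84, NULL)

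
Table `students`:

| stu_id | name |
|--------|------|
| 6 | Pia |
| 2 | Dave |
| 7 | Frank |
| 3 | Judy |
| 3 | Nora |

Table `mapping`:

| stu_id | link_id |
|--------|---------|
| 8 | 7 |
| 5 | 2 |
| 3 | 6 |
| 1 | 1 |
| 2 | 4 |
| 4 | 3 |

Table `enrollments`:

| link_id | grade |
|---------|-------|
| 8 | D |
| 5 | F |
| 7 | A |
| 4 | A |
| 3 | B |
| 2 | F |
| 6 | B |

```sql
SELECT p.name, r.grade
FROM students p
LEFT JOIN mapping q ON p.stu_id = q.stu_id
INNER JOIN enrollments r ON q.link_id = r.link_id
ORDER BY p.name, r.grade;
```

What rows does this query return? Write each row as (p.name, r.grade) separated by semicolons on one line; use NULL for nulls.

(Dave, A); (Judy, B); (Nora, B)

Joins associate left-to-right: students LEFT JOIN mapping on stu_id gives 5 intermediate row(s).
Then INNER JOIN `enrollments r` on link_id: keep only rows whose q.link_id appears in r.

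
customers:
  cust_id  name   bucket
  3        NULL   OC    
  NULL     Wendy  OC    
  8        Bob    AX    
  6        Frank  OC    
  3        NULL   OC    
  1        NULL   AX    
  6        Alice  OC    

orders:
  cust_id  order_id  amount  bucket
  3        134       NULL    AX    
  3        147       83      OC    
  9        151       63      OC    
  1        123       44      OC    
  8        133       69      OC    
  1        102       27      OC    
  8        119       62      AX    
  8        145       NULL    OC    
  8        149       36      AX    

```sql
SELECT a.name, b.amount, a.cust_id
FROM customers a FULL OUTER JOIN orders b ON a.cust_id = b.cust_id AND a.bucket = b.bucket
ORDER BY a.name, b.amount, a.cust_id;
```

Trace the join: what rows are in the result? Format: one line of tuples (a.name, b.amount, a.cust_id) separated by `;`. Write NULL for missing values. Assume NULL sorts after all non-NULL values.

(Alice, NULL, 6); (Bob, 36, 8); (Bob, 62, 8); (Frank, NULL, 6); (Wendy, NULL, NULL); (NULL, 27, NULL); (NULL, 44, NULL); (NULL, 63, NULL); (NULL, 69, NULL); (NULL, 83, 3); (NULL, 83, 3); (NULL, NULL, 1); (NULL, NULL, NULL); (NULL, NULL, NULL)

FULL OUTER JOIN keeps every row from both sides; unmatched rows get NULL for the other side's columns.
Matching on a.cust_id = b.cust_id AND a.bucket = b.bucket. A NULL in a compared column never satisfies the condition.
Matched pairs: 4; unmatched a rows kept: 4; unmatched b rows kept: 6.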